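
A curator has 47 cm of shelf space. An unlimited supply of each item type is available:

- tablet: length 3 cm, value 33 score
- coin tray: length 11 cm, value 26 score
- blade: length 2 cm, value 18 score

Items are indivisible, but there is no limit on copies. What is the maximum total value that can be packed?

513 score

Best value-per-unit is tablet at 33/3; filling with it alone gives 15×33 = 495.
Optimal mix: 15×tablet + 1×blade → length 47, value 513.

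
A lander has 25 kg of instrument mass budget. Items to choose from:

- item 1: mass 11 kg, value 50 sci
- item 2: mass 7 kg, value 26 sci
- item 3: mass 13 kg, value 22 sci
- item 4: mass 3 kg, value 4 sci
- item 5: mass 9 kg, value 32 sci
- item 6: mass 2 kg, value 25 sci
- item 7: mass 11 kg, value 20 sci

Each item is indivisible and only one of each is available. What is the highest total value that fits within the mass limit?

111 sci

Check high-value combinations within 25 kg:
- item 1+item 4+item 5+item 6: mass 11+3+9+2=25, value 50+4+32+25=111
- item 1+item 5+item 6: mass 11+9+2=22, value 50+32+25=107
- item 1+item 2+item 4+item 6: mass 11+7+3+2=23, value 50+26+4+25=105
- item 1+item 2+item 6: mass 11+7+2=20, value 50+26+25=101
- item 1+item 6+item 7: mass 11+2+11=24, value 50+25+20=95
Best: 111 sci.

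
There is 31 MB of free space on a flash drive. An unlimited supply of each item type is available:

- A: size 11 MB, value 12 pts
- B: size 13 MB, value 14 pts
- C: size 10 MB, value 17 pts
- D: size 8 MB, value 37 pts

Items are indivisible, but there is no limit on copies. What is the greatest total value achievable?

Best value-per-unit is D at 37/8, and filling with it alone uses size 3×8=24. No mix of the others beats 3×37 = 111.

111 pts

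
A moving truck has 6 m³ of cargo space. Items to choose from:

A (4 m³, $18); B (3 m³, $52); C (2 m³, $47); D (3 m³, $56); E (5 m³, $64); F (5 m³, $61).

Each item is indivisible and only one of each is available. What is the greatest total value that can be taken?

Check high-value combinations within 6 m³:
- B+D: volume 3+3=6, value 52+56=108
- C+D: volume 2+3=5, value 47+56=103
- B+C: volume 3+2=5, value 52+47=99
Best: $108.

$108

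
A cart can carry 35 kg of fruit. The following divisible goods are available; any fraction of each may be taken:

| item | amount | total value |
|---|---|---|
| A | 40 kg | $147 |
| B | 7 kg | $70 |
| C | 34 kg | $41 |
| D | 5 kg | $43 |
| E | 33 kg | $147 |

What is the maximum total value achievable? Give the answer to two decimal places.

215.45

Take in order of value per unit:
- B (70/7 per unit): all 7 → value 70, running total 70.00
- D (43/5 per unit): all 5 → value 43, running total 113.00
- E (147/33 per unit): 23 of 33 → value 23×147/33 = 102.4545, running total 215.45
Total 215.45.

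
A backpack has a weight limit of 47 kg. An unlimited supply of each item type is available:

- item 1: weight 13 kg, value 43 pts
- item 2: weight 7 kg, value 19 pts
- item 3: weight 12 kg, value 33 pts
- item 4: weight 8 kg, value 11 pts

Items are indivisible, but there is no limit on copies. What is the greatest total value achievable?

148 pts

Best value-per-unit is item 1 at 43/13; filling with it alone gives 3×43 = 129.
Optimal mix: 3×item 1 + 1×item 2 → weight 46, value 148.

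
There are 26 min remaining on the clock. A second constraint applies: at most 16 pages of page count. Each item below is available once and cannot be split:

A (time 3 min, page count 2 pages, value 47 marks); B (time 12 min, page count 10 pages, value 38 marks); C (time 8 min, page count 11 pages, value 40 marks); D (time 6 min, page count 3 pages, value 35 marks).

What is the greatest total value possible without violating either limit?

Feasible sets respecting both limits:
- A+C+D: time 17, page count 16, value 122
- A+B+D: time 21, page count 15, value 120
- A+C: time 11, page count 13, value 87
Best: 122 marks.

122 marks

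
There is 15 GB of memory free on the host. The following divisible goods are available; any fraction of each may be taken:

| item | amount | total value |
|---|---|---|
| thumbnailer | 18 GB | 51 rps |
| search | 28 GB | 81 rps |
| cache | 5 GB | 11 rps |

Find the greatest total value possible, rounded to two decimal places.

Take in order of value per unit:
- search (81/28 per unit): 15 of 28 → value 15×81/28 = 43.3929, running total 43.39
Total 43.39.

43.39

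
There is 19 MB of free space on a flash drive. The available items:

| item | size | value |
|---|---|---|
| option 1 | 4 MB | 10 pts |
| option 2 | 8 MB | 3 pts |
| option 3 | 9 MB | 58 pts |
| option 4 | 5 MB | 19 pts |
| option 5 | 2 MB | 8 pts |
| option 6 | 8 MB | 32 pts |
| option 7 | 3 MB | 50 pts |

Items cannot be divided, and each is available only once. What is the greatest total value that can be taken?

This is a 0/1 knapsack; check combinations near the capacity.
- option 3+option 4+option 5+option 7: size 9+5+2+3=19, value 58+19+8+50=135
- option 3+option 4+option 7: size 9+5+3=17, value 58+19+50=127
- option 1+option 3+option 5+option 7: size 4+9+2+3=18, value 10+58+8+50=126
Best: 135 pts.

135 pts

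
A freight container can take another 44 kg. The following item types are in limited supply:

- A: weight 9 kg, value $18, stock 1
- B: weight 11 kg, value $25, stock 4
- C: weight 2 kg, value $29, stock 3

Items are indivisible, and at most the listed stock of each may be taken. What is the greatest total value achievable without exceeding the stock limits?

Top feasible selections:
- 3×B + 3×C: weight 39, value 162
- 1×A + 2×B + 3×C: weight 37, value 155
- 2×B + 3×C: weight 28, value 137
Best: $162.

$162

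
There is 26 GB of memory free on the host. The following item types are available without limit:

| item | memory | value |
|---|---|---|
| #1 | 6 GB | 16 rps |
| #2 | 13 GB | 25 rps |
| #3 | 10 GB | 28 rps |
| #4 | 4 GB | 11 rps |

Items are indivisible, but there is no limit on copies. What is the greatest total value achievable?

72 rps

Best value-per-unit is #3 at 28/10; filling with it alone gives 2×28 = 56.
Optimal mix: 1×#1 + 2×#3 → memory 26, value 72.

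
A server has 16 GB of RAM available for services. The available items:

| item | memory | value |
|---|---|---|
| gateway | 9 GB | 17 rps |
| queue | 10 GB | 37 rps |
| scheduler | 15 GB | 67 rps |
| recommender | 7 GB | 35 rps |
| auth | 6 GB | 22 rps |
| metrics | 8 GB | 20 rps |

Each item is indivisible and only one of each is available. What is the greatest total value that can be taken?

Check high-value combinations within 16 GB:
- scheduler: memory 15, value 67
- queue+auth: memory 10+6=16, value 37+22=59
- recommender+auth: memory 7+6=13, value 35+22=57
Best: 67 rps.

67 rps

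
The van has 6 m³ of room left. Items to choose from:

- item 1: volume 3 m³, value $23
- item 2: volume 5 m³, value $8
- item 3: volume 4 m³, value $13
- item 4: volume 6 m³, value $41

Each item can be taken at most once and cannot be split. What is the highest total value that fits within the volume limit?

$41

Check high-value combinations within 6 m³:
- item 4: volume 6, value 41
- item 1: volume 3, value 23
- item 3: volume 4, value 13
- item 2: volume 5, value 8
Best: $41.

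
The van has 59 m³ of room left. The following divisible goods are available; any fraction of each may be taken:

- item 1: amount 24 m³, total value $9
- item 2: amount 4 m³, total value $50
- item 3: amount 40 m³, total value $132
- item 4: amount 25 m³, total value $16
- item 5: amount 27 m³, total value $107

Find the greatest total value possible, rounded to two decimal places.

Take in order of value per unit:
- item 2 (50/4 per unit): all 4 → value 50, running total 50.00
- item 5 (107/27 per unit): all 27 → value 107, running total 157.00
- item 3 (132/40 per unit): 28 of 40 → value 28×132/40 = 92.4000, running total 249.40
Total 249.40.

249.40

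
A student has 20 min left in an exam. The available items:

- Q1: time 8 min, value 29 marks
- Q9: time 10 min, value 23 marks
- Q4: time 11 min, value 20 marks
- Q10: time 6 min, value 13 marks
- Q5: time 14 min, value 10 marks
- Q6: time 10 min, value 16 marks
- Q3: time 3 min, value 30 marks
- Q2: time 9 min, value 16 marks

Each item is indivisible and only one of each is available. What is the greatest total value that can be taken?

This is a 0/1 knapsack; check combinations near the capacity.
- Q1+Q3+Q2: time 8+3+9=20, value 29+30+16=75
- Q1+Q10+Q3: time 8+6+3=17, value 29+13+30=72
- Q9+Q10+Q3: time 10+6+3=19, value 23+13+30=66
Best: 75 marks.

75 marks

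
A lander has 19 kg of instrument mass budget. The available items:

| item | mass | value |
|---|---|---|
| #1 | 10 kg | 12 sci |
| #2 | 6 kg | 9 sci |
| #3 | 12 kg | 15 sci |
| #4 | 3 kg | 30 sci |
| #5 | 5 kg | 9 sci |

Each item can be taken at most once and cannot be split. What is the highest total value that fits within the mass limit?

51 sci

This is a 0/1 knapsack; check combinations near the capacity.
- #1+#4+#5: mass 10+3+5=18, value 12+30+9=51
- #1+#2+#4: mass 10+6+3=19, value 12+9+30=51
- #2+#4+#5: mass 6+3+5=14, value 9+30+9=48
- #3+#4: mass 12+3=15, value 15+30=45
- #1+#4: mass 10+3=13, value 12+30=42
Best: 51 sci.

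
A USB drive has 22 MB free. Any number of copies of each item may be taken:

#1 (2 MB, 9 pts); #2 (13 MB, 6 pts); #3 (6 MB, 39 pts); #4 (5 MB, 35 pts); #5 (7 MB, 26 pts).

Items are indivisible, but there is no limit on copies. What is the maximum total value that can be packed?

149 pts

Best value-per-unit is #4 at 35/5; filling with it alone gives 4×35 = 140.
Optimal mix: 1×#1 + 4×#4 → size 22, value 149.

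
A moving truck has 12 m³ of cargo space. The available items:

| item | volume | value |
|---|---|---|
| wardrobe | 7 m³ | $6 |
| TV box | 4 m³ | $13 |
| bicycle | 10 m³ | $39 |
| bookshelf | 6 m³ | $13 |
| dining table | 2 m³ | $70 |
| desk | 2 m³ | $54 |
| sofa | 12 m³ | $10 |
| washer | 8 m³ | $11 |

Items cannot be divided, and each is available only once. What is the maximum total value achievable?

Check high-value combinations within 12 m³:
- TV box+dining table+desk: volume 4+2+2=8, value 13+70+54=137
- bookshelf+dining table+desk: volume 6+2+2=10, value 13+70+54=137
- dining table+desk+washer: volume 2+2+8=12, value 70+54+11=135
- wardrobe+dining table+desk: volume 7+2+2=11, value 6+70+54=130
- dining table+desk: volume 2+2=4, value 70+54=124
Best: $137.

$137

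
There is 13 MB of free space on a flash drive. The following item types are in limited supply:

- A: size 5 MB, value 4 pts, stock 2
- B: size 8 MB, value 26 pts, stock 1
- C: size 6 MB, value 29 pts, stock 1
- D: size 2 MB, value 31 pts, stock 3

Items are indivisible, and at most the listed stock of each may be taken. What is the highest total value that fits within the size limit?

Best selections within size 13 and stock limits:
- 1×C + 3×D: size 12, value 122
- 1×A + 3×D: size 11, value 97
- 3×D: size 6, value 93
- 1×C + 2×D: size 10, value 91
Best: 122 pts.

122 pts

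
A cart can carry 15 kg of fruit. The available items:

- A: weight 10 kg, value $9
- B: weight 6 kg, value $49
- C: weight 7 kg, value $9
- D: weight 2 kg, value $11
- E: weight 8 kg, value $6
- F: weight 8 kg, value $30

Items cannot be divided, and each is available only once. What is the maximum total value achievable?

$79

Check high-value combinations within 15 kg:
- B+F: weight 6+8=14, value 49+30=79
- B+C+D: weight 6+7+2=15, value 49+9+11=69
- B+D: weight 6+2=8, value 49+11=60
- B+C: weight 6+7=13, value 49+9=58
Best: $79.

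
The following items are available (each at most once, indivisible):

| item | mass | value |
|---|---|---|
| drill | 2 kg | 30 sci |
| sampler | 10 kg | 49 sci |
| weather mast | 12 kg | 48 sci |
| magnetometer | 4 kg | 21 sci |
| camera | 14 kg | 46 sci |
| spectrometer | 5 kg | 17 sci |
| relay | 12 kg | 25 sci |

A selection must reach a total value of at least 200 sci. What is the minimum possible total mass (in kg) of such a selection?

47

Subsets with value ≥ 200, sorted by total mass:
- drill+sampler+weather mast+magnetometer+camera+spectrometer: mass 47, value 211
- drill+sampler+weather mast+magnetometer+camera+relay: mass 54, value 219
- drill+sampler+weather mast+camera+spectrometer+relay: mass 55, value 215
Minimum mass: 47 kg.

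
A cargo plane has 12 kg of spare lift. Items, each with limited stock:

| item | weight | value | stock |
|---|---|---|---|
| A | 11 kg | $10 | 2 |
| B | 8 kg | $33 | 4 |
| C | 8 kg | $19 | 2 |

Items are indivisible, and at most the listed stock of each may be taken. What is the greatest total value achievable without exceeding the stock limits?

Top feasible selections:
- 1×B: weight 8, value 33
- 1×C: weight 8, value 19
- 1×A: weight 11, value 10
Best: $33.

$33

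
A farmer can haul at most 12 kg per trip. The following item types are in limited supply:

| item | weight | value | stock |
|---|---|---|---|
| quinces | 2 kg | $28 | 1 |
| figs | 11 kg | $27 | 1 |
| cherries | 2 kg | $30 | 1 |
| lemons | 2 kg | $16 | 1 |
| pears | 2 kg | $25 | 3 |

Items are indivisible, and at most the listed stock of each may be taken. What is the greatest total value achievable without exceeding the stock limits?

Top feasible selections:
- 1×quinces + 1×cherries + 1×lemons + 3×pears: weight 12, value 149
- 1×quinces + 1×cherries + 3×pears: weight 10, value 133
- 1×quinces + 1×cherries + 1×lemons + 2×pears: weight 10, value 124
- 1×cherries + 1×lemons + 3×pears: weight 10, value 121
Best: $149.

$149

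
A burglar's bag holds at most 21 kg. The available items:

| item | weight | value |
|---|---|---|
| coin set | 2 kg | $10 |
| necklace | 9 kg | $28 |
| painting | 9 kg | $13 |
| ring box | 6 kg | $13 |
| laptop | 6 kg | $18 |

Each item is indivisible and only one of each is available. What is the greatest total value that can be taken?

$59

Check high-value combinations within 21 kg:
- necklace+ring box+laptop: weight 9+6+6=21, value 28+13+18=59
- coin set+necklace+laptop: weight 2+9+6=17, value 10+28+18=56
- coin set+necklace+ring box: weight 2+9+6=17, value 10+28+13=51
- coin set+necklace+painting: weight 2+9+9=20, value 10+28+13=51
Best: $59.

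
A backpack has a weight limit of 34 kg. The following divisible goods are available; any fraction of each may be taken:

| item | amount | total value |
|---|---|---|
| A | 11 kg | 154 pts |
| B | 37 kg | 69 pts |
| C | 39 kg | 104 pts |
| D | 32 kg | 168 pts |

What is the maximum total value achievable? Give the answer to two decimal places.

Take in order of value per unit:
- A (154/11 per unit): all 11 → value 154, running total 154.00
- D (168/32 per unit): 23 of 32 → value 23×168/32 = 120.7500, running total 274.75
Total 274.75.

274.75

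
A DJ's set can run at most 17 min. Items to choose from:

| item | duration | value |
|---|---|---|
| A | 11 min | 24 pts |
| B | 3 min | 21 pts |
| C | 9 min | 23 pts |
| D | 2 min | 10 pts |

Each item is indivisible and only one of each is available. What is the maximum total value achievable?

This is a 0/1 knapsack; check combinations near the capacity.
- A+B+D: duration 11+3+2=16, value 24+21+10=55
- B+C+D: duration 3+9+2=14, value 21+23+10=54
- A+B: duration 11+3=14, value 24+21=45
Best: 55 pts.

55 pts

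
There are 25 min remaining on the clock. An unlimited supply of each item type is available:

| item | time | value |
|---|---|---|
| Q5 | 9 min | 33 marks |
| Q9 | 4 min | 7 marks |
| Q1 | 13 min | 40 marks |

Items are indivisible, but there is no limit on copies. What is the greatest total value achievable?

Best value-per-unit is Q5 at 33/9; filling with it alone gives 2×33 = 66.
Optimal mix: 2×Q5 + 1×Q9 → time 22, value 73.

73 marks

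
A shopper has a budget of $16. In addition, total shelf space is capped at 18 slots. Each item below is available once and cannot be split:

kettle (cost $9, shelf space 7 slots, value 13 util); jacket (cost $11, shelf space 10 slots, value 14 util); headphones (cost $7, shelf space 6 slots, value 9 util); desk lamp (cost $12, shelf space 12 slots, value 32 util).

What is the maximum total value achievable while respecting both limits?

32 util

Feasible sets respecting both limits:
- desk lamp: cost 12, shelf space 12, value 32
- kettle+headphones: cost 16, shelf space 13, value 22
- jacket: cost 11, shelf space 10, value 14
- kettle: cost 9, shelf space 7, value 13
Best: 32 util.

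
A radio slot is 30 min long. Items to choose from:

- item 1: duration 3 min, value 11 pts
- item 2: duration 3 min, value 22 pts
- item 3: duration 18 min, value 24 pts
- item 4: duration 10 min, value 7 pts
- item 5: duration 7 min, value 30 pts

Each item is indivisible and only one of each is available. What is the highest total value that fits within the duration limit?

Check high-value combinations within 30 min:
- item 2+item 3+item 5: duration 3+18+7=28, value 22+24+30=76
- item 1+item 2+item 4+item 5: duration 3+3+10+7=23, value 11+22+7+30=70
- item 1+item 3+item 5: duration 3+18+7=28, value 11+24+30=65
- item 1+item 2+item 5: duration 3+3+7=13, value 11+22+30=63
Best: 76 pts.

76 pts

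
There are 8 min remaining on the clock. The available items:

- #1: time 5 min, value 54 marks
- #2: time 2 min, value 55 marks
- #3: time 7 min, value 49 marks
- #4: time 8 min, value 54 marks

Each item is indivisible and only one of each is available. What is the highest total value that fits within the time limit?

Check high-value combinations within 8 min:
- #1+#2: time 5+2=7, value 54+55=109
- #2: time 2, value 55
- #1: time 5, value 54
Best: 109 marks.

109 marks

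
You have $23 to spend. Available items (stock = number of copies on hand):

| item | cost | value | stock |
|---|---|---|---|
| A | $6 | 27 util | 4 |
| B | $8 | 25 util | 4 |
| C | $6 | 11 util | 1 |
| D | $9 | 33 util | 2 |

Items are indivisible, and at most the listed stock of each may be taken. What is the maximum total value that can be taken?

Top feasible selections:
- 2×A + 1×D: cost 21, value 87
- 1×A + 1×B + 1×D: cost 23, value 85
- 3×A: cost 18, value 81
Best: 87 util.

87 util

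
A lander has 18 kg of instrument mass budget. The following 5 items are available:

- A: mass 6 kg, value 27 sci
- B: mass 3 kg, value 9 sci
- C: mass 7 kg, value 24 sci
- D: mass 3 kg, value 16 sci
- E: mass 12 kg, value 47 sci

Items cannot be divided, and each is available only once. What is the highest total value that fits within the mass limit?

This is a 0/1 knapsack; check combinations near the capacity.
- A+E: mass 6+12=18, value 27+47=74
- B+D+E: mass 3+3+12=18, value 9+16+47=72
- A+C+D: mass 6+7+3=16, value 27+24+16=67
- D+E: mass 3+12=15, value 16+47=63
- A+B+C: mass 6+3+7=16, value 27+9+24=60
Best: 74 sci.

74 sci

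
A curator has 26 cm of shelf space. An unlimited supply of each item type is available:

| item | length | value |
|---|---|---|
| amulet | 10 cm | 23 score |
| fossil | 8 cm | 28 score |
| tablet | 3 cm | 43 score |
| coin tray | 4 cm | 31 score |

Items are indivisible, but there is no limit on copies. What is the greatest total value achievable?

Best value-per-unit is tablet at 43/3, and filling with it alone uses length 8×3=24. No mix of the others beats 8×43 = 344.

344 score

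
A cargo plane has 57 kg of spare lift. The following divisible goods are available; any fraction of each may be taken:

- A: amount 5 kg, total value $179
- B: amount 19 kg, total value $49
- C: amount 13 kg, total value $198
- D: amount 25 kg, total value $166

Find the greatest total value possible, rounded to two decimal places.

579.11

Take in order of value per unit:
- A (179/5 per unit): all 5 → value 179, running total 179.00
- C (198/13 per unit): all 13 → value 198, running total 377.00
- D (166/25 per unit): all 25 → value 166, running total 543.00
- B (49/19 per unit): 14 of 19 → value 14×49/19 = 36.1053, running total 579.11
Total 579.11.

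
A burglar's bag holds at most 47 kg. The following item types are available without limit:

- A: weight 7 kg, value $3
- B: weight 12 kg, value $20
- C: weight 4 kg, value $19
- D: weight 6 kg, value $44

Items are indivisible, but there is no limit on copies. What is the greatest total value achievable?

Best value-per-unit is D at 44/6; filling with it alone gives 7×44 = 308.
Optimal mix: 1×C + 7×D → weight 46, value 327.

$327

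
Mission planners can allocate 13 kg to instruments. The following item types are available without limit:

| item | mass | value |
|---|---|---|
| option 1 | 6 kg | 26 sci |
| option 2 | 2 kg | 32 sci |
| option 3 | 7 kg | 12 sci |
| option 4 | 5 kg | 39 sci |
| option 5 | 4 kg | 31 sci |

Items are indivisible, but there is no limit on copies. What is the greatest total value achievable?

192 sci

Best value-per-unit is option 2 at 32/2, and filling with it alone uses mass 6×2=12. No mix of the others beats 6×32 = 192.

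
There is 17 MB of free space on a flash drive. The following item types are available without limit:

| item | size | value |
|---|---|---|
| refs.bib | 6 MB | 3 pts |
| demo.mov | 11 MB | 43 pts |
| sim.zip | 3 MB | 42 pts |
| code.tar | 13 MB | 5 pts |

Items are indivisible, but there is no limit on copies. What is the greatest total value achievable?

Best value-per-unit is sim.zip at 42/3, and filling with it alone uses size 5×3=15. No mix of the others beats 5×42 = 210.

210 pts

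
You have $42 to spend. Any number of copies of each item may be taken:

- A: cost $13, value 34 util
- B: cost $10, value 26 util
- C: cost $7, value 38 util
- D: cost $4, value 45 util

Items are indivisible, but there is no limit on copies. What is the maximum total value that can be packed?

450 util

Best value-per-unit is D at 45/4, and filling with it alone uses cost 10×4=40. No mix of the others beats 10×45 = 450.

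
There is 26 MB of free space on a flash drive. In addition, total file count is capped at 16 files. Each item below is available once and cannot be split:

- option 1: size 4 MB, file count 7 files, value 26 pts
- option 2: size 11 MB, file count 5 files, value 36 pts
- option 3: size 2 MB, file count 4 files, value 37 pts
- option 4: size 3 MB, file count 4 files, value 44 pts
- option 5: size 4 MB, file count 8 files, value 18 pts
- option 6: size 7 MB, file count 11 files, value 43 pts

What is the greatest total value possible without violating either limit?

Feasible sets respecting both limits:
- option 2+option 3+option 4: size 16, file count 13, value 117
- option 1+option 3+option 4: size 9, file count 15, value 107
- option 1+option 2+option 4: size 18, file count 16, value 106
Best: 117 pts.

117 pts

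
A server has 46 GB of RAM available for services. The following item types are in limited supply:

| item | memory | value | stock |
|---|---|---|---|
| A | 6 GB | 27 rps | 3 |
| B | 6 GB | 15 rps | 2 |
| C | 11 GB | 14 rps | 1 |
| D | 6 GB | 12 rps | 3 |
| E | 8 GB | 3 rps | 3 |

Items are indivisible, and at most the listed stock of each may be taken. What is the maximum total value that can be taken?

Top feasible selections:
- 3×A + 2×B + 2×D: memory 42, value 135
- 3×A + 1×B + 3×D: memory 42, value 132
- 3×A + 2×B + 1×D + 1×E: memory 44, value 126
Best: 135 rps.

135 rps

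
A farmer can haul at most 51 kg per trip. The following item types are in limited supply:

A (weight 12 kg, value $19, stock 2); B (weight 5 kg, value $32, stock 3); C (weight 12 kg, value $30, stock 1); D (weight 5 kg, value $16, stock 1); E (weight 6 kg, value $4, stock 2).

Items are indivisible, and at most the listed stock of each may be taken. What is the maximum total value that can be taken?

$165

Top feasible selections:
- 1×A + 3×B + 1×C + 1×D + 1×E: weight 50, value 165
- 2×A + 3×B + 1×C: weight 51, value 164
- 1×A + 3×B + 1×C + 1×D: weight 44, value 161
Best: $165.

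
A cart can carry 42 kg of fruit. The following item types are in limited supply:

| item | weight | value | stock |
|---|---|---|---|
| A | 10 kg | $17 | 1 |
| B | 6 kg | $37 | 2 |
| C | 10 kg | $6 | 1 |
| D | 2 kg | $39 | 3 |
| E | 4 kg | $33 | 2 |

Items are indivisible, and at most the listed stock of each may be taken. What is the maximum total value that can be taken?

Best selections within weight 42 and stock limits:
- 1×A + 2×B + 3×D + 2×E: weight 36, value 274
- 2×B + 1×C + 3×D + 2×E: weight 36, value 263
- 2×B + 3×D + 2×E: weight 26, value 257
Best: $274.

$274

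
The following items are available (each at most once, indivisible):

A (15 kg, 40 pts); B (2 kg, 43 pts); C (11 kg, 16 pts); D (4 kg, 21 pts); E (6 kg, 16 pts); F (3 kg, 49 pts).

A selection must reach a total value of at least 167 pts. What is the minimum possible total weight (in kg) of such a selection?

Subsets with value ≥ 167, sorted by total weight:
- A+B+D+E+F: weight 30, value 169
- A+B+C+D+F: weight 35, value 169
- A+B+C+D+E+F: weight 41, value 185
Minimum weight: 30 kg.

30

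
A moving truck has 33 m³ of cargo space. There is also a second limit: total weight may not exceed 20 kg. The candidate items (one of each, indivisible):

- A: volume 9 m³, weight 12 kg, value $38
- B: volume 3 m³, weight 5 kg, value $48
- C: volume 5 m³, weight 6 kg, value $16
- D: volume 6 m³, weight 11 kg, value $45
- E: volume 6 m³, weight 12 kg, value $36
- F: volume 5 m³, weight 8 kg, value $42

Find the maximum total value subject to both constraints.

Feasible sets respecting both limits:
- B+C+F: volume 13, weight 19, value 106
- B+D: volume 9, weight 16, value 93
- B+F: volume 8, weight 13, value 90
- D+F: volume 11, weight 19, value 87
Best: $106.

$106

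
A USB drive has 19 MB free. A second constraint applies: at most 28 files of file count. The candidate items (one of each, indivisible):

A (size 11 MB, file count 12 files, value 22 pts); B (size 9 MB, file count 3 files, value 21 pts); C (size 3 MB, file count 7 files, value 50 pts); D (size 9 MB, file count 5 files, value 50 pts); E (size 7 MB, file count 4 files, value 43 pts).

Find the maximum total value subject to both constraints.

Feasible sets respecting both limits:
- C+D+E: size 19, file count 16, value 143
- B+C+E: size 19, file count 14, value 114
- C+D: size 12, file count 12, value 100
Best: 143 pts.

143 pts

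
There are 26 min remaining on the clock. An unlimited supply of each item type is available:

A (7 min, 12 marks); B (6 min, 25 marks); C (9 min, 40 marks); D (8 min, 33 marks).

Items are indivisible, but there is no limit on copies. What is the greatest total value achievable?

Best value-per-unit is C at 40/9; filling with it alone gives 2×40 = 80.
Optimal mix: 2×C + 1×D → time 26, value 113.

113 marks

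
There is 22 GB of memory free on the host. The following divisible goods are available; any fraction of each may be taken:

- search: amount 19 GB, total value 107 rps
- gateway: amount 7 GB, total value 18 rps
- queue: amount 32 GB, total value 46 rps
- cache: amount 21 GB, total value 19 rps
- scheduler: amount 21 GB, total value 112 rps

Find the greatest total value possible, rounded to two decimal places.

Take in order of value per unit:
- search (107/19 per unit): all 19 → value 107, running total 107.00
- scheduler (112/21 per unit): 3 of 21 → value 3×112/21 = 16.0000, running total 123.00
Total 123.00.

123.00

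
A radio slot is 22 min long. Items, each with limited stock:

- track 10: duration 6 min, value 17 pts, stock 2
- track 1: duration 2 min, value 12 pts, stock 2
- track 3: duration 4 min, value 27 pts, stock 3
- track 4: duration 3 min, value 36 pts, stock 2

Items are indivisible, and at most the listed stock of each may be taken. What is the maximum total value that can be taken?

Best selections within duration 22 and stock limits:
- 2×track 1 + 3×track 3 + 2×track 4: duration 22, value 177
- 1×track 1 + 3×track 3 + 2×track 4: duration 20, value 165
Best: 177 pts.

177 pts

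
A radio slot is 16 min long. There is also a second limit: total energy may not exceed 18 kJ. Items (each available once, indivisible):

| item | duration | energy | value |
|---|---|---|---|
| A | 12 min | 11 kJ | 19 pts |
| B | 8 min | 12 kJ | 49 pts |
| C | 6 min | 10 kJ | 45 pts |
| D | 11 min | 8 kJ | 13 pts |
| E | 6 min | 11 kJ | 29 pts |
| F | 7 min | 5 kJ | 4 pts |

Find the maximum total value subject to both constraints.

53 pts

Feasible sets respecting both limits:
- B+F: duration 15, energy 17, value 53
- B: duration 8, energy 12, value 49
- C+F: duration 13, energy 15, value 49
Best: 53 pts.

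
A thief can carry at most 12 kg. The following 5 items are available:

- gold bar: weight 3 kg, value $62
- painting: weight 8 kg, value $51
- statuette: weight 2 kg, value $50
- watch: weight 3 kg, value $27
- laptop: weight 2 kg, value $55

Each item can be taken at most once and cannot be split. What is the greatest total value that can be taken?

$194

Check high-value combinations within 12 kg:
- gold bar+statuette+watch+laptop: weight 3+2+3+2=10, value 62+50+27+55=194
- gold bar+statuette+laptop: weight 3+2+2=7, value 62+50+55=167
- painting+statuette+laptop: weight 8+2+2=12, value 51+50+55=156
- gold bar+watch+laptop: weight 3+3+2=8, value 62+27+55=144
Best: $194.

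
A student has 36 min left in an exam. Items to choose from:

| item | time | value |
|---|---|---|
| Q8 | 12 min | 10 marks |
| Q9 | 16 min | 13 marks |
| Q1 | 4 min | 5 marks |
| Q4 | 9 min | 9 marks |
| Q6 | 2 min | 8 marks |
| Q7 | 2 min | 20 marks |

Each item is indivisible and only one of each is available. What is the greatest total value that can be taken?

Check high-value combinations within 36 min:
- Q8+Q9+Q1+Q6+Q7: time 12+16+4+2+2=36, value 10+13+5+8+20=56
- Q9+Q1+Q4+Q6+Q7: time 16+4+9+2+2=33, value 13+5+9+8+20=55
- Q8+Q1+Q4+Q6+Q7: time 12+4+9+2+2=29, value 10+5+9+8+20=52
- Q8+Q9+Q6+Q7: time 12+16+2+2=32, value 10+13+8+20=51
- Q9+Q4+Q6+Q7: time 16+9+2+2=29, value 13+9+8+20=50
Best: 56 marks.

56 marks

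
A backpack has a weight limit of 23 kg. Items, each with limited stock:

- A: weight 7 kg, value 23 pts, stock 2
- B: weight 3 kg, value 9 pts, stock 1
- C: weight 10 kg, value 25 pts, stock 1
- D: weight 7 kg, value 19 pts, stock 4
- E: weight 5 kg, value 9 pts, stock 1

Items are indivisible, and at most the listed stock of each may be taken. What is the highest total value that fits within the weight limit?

Top feasible selections:
- 2×A + 1×D: weight 21, value 65
- 2×A + 1×B + 1×E: weight 22, value 64
- 1×A + 2×D: weight 21, value 61
Best: 65 pts.

65 pts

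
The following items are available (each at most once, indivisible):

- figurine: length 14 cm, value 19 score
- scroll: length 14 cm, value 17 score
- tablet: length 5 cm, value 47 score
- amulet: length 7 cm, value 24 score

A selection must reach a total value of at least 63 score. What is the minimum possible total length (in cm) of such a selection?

Subsets with value ≥ 63, sorted by total length:
- tablet+amulet: length 12, value 71
- figurine+tablet: length 19, value 66
- scroll+tablet: length 19, value 64
- figurine+tablet+amulet: length 26, value 90
Minimum length: 12 cm.

12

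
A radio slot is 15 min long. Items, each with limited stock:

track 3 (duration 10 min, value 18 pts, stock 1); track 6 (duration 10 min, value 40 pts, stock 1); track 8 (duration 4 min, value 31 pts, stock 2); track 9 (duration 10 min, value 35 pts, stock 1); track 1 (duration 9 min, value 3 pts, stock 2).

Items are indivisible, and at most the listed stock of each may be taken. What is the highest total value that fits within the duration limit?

Top feasible selections:
- 1×track 6 + 1×track 8: duration 14, value 71
- 1×track 8 + 1×track 9: duration 14, value 66
Best: 71 pts.

71 pts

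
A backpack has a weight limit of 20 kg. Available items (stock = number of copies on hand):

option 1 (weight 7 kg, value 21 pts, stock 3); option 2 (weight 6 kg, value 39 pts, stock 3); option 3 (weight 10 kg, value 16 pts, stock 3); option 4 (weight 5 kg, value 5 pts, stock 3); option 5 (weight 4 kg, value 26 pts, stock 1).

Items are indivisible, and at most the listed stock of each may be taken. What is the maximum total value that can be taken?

Best selections within weight 20 and stock limits:
- 3×option 2: weight 18, value 117
- 2×option 2 + 1×option 5: weight 16, value 104
Best: 117 pts.

117 pts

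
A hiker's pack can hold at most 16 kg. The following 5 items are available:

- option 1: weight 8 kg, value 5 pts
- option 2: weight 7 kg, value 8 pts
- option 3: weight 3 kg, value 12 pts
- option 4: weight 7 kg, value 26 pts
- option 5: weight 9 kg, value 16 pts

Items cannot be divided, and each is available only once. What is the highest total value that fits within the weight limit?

42 pts

Check high-value combinations within 16 kg:
- option 4+option 5: weight 7+9=16, value 26+16=42
- option 3+option 4: weight 3+7=10, value 12+26=38
- option 2+option 4: weight 7+7=14, value 8+26=34
Best: 42 pts.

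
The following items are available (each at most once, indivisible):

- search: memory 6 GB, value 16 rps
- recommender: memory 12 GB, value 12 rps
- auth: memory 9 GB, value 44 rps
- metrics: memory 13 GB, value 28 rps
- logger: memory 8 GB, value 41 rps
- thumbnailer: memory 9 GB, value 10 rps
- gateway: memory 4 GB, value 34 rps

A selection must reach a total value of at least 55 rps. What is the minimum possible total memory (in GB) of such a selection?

Subsets with value ≥ 55, sorted by total memory:
- logger+gateway: memory 12, value 75
- auth+gateway: memory 13, value 78
- search+logger: memory 14, value 57
Minimum memory: 12 GB.

12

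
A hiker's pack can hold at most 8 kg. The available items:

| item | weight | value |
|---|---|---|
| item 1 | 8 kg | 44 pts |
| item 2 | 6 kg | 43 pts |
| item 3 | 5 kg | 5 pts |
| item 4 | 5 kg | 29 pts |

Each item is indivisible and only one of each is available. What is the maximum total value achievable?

44 pts

Check high-value combinations within 8 kg:
- item 1: weight 8, value 44
- item 2: weight 6, value 43
- item 4: weight 5, value 29
- item 3: weight 5, value 5
Best: 44 pts.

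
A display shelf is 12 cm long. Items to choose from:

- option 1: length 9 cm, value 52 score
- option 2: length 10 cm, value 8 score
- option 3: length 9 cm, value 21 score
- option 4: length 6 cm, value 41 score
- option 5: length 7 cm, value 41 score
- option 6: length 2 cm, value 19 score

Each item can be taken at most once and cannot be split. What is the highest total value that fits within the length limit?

Check high-value combinations within 12 cm:
- option 1+option 6: length 9+2=11, value 52+19=71
- option 4+option 6: length 6+2=8, value 41+19=60
- option 5+option 6: length 7+2=9, value 41+19=60
- option 1: length 9, value 52
Best: 71 score.

71 score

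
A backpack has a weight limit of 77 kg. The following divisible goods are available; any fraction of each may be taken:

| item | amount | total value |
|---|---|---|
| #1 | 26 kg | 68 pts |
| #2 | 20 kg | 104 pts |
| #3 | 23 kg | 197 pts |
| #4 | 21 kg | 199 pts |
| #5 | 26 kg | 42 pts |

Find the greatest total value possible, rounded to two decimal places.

Take in order of value per unit:
- #4 (199/21 per unit): all 21 → value 199, running total 199.00
- #3 (197/23 per unit): all 23 → value 197, running total 396.00
- #2 (104/20 per unit): all 20 → value 104, running total 500.00
- #1 (68/26 per unit): 13 of 26 → value 13×68/26 = 34.0000, running total 534.00
Total 534.00.

534.00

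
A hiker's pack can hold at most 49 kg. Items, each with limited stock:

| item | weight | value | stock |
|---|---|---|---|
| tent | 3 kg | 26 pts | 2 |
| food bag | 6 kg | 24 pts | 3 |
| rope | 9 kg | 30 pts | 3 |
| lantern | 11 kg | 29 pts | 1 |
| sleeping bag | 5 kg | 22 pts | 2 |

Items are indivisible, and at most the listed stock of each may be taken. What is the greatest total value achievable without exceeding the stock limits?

Top feasible selections:
- 2×tent + 1×food bag + 3×rope + 2×sleeping bag: weight 49, value 210
- 2×tent + 3×food bag + 2×rope + 1×sleeping bag: weight 47, value 206
- 2×tent + 3×food bag + 1×rope + 1×lantern + 1×sleeping bag: weight 49, value 205
Best: 210 pts.

210 pts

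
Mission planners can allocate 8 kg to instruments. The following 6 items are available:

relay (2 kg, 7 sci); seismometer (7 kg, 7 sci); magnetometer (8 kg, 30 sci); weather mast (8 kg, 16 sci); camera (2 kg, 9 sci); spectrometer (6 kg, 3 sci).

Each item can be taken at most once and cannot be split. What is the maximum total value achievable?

This is a 0/1 knapsack; check combinations near the capacity.
- magnetometer: mass 8, value 30
- relay+camera: mass 2+2=4, value 7+9=16
- weather mast: mass 8, value 16
- camera+spectrometer: mass 2+6=8, value 9+3=12
Best: 30 sci.

30 sci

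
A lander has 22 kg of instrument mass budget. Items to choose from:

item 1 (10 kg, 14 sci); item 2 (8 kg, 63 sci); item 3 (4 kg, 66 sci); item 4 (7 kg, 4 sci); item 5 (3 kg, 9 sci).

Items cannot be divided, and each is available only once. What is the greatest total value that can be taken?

This is a 0/1 knapsack; check combinations near the capacity.
- item 1+item 2+item 3: mass 10+8+4=22, value 14+63+66=143
- item 2+item 3+item 4+item 5: mass 8+4+7+3=22, value 63+66+4+9=142
- item 2+item 3+item 5: mass 8+4+3=15, value 63+66+9=138
- item 2+item 3+item 4: mass 8+4+7=19, value 63+66+4=133
- item 2+item 3: mass 8+4=12, value 63+66=129
Best: 143 sci.

143 sci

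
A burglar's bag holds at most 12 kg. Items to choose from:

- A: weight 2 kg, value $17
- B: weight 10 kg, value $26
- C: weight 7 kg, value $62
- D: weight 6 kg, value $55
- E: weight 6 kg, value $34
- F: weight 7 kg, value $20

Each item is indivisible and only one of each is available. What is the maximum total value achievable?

$89

Check high-value combinations within 12 kg:
- D+E: weight 6+6=12, value 55+34=89
- A+C: weight 2+7=9, value 17+62=79
- A+D: weight 2+6=8, value 17+55=72
- C: weight 7, value 62
Best: $89.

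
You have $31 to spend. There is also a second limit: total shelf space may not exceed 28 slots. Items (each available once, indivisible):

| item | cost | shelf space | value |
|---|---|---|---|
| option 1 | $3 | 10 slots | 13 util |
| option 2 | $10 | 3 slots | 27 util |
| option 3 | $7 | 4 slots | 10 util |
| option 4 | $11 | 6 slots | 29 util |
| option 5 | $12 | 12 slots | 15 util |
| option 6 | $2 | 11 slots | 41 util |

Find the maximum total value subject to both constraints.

107 util

Feasible sets respecting both limits:
- option 2+option 3+option 4+option 6: cost 30, shelf space 24, value 107
- option 2+option 4+option 6: cost 23, shelf space 20, value 97
- option 1+option 2+option 3+option 6: cost 22, shelf space 28, value 91
- option 1+option 4+option 6: cost 16, shelf space 27, value 83
Best: 107 util.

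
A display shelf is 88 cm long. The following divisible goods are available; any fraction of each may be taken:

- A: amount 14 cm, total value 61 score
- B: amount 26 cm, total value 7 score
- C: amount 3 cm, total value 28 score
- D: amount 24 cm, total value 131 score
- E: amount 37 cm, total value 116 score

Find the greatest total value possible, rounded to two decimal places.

338.69

Take in order of value per unit:
- C (28/3 per unit): all 3 → value 28, running total 28.00
- D (131/24 per unit): all 24 → value 131, running total 159.00
- A (61/14 per unit): all 14 → value 61, running total 220.00
- E (116/37 per unit): all 37 → value 116, running total 336.00
- B (7/26 per unit): 10 of 26 → value 10×7/26 = 2.6923, running total 338.69
Total 338.69.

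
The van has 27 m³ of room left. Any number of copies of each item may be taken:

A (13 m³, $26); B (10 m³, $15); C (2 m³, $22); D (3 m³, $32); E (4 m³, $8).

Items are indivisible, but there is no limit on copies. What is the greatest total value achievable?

Best value-per-unit is C at 22/2; filling with it alone gives 13×22 = 286.
Optimal mix: 12×C + 1×D → volume 27, value 296.

$296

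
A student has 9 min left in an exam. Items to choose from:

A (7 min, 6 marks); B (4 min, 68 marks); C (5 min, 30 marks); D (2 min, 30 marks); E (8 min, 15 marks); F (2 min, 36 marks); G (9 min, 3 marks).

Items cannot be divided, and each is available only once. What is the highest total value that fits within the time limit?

This is a 0/1 knapsack; check combinations near the capacity.
- B+D+F: time 4+2+2=8, value 68+30+36=134
- B+F: time 4+2=6, value 68+36=104
- B+D: time 4+2=6, value 68+30=98
- B+C: time 4+5=9, value 68+30=98
- C+D+F: time 5+2+2=9, value 30+30+36=96
Best: 134 marks.

134 marks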